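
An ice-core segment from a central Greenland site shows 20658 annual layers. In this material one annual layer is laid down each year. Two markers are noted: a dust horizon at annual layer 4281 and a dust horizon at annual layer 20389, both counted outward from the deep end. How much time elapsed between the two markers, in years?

Separation: 20389 − 4281 = 16108 annual layers.
One annual layer per year makes the interval 16108 years.

16108 yr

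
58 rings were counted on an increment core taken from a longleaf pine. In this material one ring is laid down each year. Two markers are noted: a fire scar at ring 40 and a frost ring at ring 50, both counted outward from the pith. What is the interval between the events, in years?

Separation: 50 − 40 = 10 rings.
That is 10 years at one ring per year.

10 years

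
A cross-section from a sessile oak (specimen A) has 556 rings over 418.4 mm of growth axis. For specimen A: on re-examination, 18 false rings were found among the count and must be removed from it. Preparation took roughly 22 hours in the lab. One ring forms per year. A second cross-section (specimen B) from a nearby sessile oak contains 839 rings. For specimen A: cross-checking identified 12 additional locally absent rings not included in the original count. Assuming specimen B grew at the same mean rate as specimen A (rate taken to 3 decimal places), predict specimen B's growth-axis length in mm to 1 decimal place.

Specimen A: adjusted count: 556 − 18 + 12 = 550 rings.
A: Mean rate = 418.4 mm / 550 years ≈ 0.761 mm per year.
For B, 0.761 mm/year × 839 years = 638.5 mm.

638.5 mm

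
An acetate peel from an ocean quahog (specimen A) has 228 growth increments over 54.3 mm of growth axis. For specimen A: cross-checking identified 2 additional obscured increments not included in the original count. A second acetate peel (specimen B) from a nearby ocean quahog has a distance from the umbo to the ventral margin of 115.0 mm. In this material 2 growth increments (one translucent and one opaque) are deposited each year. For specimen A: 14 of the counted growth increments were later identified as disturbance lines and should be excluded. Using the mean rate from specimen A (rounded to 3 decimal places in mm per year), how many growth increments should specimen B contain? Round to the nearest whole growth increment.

Specimen A: true growth increment count = 228 − 14 + 2 = 216.
Specimen A: with 2 growth increments per year, 216 / 2 = 108 years.
A: 54.3 mm over 108 years gives 54.3 / 108 ≈ 0.503 mm per year.
For B, 115.0 / 0.503 = 228.63 years; at 2 growth increments per year that is 228.63 × 2 ≈ 457 growth increments.

457 growth increments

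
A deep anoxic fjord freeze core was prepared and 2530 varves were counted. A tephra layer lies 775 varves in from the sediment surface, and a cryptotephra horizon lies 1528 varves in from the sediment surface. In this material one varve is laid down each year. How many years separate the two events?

753 years

Separation: 1528 − 775 = 753 varves.
That is 753 years at one varve per year.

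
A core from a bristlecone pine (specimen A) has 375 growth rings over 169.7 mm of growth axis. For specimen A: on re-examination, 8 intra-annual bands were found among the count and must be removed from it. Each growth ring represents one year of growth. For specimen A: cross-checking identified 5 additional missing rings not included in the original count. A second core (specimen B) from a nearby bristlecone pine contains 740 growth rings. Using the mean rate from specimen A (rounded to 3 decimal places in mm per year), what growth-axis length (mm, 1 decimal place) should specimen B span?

337.4 mm

Specimen A: adjusted count: 375 − 8 + 5 = 372 growth rings.
A: Extension rate ≈ 169.7 / 372 = 0.456 mm/year.
For B, 0.456 mm/year × 740 years = 337.4 mm.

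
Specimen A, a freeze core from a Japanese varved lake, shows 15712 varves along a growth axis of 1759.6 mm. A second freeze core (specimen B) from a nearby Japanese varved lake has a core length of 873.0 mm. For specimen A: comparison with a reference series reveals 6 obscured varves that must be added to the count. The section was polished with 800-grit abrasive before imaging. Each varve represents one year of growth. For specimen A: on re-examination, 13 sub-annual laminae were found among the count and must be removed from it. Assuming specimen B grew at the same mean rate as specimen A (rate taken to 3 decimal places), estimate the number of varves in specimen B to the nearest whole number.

7795 varves

Specimen A: adjusted count: 15712 − 13 + 6 = 15705 varves.
A: Extension rate ≈ 1759.6 / 15705 = 0.112 mm/yr.
Specimen B: 873.0 mm / 0.112 mm per year = 7794.64 years ≈ 7795 varves.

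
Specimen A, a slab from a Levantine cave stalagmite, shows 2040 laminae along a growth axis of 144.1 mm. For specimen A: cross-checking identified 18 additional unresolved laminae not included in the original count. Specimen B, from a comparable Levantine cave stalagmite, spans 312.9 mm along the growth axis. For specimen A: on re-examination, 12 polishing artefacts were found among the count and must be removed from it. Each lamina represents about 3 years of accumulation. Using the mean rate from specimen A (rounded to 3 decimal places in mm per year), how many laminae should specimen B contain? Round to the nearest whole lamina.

Specimen A: after corrections the count is 2040 − 12 + 18 = 2046 laminae.
Specimen A: at 3 years per lamina, 2046 × 3 = 6138 years.
A: Extension rate ≈ 144.1 / 6138 = 0.023 mm/year.
For B, 312.9 / 0.023 = 13604.35 years; at 3 years per lamina that is 13604.35 / 3 ≈ 4535 laminae.

4535 laminae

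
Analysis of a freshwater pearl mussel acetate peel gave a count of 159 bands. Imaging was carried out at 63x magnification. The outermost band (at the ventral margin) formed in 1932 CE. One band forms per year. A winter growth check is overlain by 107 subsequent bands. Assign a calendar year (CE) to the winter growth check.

107 bands formed after the winter growth check.
The band at the ventral margin is 1932 CE, so the winter growth check dates to 1932 − 107 = 1825 CE.

1825 CE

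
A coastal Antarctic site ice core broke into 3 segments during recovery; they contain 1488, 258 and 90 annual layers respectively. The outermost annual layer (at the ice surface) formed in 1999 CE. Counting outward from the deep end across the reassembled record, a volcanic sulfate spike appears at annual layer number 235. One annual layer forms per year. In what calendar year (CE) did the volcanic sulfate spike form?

398 CE

Total annual layers = 1488 + 258 + 90 = 1836.
1836 − 235 = 1601 annual layers lie beyond the volcanic sulfate spike toward the ice surface.
Counting back 1601 years from 1999 CE places the volcanic sulfate spike in 1999 − 1601 = 398 CE.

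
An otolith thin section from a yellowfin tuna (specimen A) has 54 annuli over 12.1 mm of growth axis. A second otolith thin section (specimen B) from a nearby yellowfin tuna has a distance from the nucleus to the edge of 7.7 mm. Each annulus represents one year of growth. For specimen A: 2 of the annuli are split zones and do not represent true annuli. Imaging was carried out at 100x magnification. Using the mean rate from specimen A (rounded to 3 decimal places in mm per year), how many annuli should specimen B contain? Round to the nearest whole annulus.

33 annuli

Specimen A: correcting the raw count gives 54 − 2 = 52 true annuli.
A: 12.1 mm over 52 years gives 12.1 / 52 ≈ 0.233 mm/year.
B spans 7.7 / 0.233 = 33.05 years ≈ 33 annuli.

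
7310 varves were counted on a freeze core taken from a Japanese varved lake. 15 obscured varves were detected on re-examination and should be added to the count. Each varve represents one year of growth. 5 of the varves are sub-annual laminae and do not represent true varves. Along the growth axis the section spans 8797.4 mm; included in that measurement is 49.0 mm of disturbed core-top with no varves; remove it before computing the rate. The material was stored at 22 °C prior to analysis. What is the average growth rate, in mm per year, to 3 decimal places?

1.195 mm per year

After corrections the count is 7310 − 5 + 15 = 7320 varves.
Removing the 49.0 mm offcut leaves 8797.4 − 49.0 = 8748.4 mm.
8748.4 mm over 7320 years gives 8748.4 / 7320 ≈ 1.195 mm per year.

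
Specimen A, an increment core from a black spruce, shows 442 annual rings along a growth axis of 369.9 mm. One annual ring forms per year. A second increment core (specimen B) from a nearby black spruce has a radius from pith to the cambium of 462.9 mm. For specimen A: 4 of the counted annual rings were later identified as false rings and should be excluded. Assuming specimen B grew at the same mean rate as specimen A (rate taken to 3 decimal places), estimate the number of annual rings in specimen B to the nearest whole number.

548 annual rings

Specimen A: correcting the raw count gives 442 − 4 = 438 true annual rings.
A: Extension rate ≈ 369.9 / 438 = 0.845 mm/year.
For B, 462.9 / 0.845 = 547.81 years ≈ 548 annual rings.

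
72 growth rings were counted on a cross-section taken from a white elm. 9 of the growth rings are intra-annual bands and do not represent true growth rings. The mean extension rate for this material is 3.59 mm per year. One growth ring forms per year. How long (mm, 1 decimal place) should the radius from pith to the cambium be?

226.2 mm

True growth ring count = 72 − 9 = 63.
Predicted length = 3.59 mm/year × 63 years = 226.2 mm.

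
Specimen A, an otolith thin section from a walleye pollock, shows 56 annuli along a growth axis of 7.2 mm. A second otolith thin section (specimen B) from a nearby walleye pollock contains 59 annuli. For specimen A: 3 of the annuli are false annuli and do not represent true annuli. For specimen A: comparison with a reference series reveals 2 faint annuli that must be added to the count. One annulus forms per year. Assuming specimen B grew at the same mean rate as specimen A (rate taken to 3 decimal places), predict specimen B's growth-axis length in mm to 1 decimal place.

Specimen A: after corrections the count is 56 − 3 + 2 = 55 annuli.
A: Mean rate = 7.2 mm / 55 years ≈ 0.131 mm per year.
Length of B = 0.131 × 59 = 7.7 mm.

7.7 mm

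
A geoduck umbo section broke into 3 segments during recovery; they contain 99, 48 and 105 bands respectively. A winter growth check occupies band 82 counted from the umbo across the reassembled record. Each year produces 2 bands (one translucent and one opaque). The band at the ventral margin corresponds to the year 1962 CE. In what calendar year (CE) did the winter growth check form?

Total bands = 99 + 48 + 105 = 252.
252 − 82 = 170 bands lie beyond the winter growth check toward the ventral margin.
170 bands at 2 per year is 170 / 2 = 85 years.
The band at the ventral margin is 1962 CE, so the winter growth check dates to 1962 − 85 = 1877 CE.

1877 CE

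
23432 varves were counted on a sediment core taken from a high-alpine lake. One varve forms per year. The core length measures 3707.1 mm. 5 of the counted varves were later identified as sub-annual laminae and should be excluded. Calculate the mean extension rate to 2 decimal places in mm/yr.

Correcting the raw count gives 23432 − 5 = 23427 true varves.
Mean rate = 3707.1 mm / 23427 years ≈ 0.16 mm/yr.

0.16 mm/yr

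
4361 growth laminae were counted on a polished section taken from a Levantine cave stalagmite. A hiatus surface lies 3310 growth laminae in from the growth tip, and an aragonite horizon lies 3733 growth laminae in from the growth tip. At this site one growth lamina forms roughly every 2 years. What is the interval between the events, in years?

846 years

Separation: 3733 − 3310 = 423 growth laminae.
Multiplying by 2 years per growth lamina: 423 × 2 = 846 years.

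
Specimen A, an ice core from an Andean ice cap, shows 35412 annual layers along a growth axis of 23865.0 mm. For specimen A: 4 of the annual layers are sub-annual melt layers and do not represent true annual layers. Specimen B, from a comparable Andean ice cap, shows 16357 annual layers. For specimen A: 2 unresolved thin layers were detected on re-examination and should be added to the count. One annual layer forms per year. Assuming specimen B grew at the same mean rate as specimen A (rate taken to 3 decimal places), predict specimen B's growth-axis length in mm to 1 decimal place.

Specimen A: after corrections the count is 35412 − 4 + 2 = 35410 annual layers.
A: Mean rate = 23865.0 mm / 35410 years ≈ 0.674 mm per year.
For B, 0.674 mm/year × 16357 years = 11024.6 mm.

11024.6 mm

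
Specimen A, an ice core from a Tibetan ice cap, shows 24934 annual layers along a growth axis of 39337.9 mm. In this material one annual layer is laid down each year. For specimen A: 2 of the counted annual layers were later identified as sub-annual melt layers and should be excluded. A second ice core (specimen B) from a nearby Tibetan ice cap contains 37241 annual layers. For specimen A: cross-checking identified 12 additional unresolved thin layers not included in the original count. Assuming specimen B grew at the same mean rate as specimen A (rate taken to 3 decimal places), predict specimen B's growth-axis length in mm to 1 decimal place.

58729.1 mm

Specimen A: after corrections the count is 24934 − 2 + 12 = 24944 annual layers.
A: Extension rate ≈ 39337.9 / 24944 = 1.577 mm/year.
B's length ≈ 1.577 × 37241 = 58729.1 mm.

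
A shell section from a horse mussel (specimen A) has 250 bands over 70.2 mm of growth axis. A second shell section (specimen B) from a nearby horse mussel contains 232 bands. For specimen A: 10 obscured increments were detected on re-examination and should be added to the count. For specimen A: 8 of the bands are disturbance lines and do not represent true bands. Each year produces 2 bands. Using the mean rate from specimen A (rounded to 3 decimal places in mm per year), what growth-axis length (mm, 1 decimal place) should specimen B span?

Specimen A: correcting the raw count gives 250 − 8 + 10 = 252 true bands.
Specimen A: 252 bands at 2 per year is 252 / 2 = 126 years.
A: Extension rate ≈ 70.2 / 126 = 0.557 mm/year.
Specimen B: with 2 bands per year, 232 / 2 = 116 years. B's length ≈ 0.557 × 116 = 64.6 mm.

64.6 mm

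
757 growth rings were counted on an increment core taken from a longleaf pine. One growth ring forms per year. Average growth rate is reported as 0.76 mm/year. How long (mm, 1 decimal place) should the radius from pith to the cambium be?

575.3 mm

The record spans 757 years at 0.76 mm per year.
757 years at 0.76 mm/year gives 0.76 × 757 = 575.3 mm.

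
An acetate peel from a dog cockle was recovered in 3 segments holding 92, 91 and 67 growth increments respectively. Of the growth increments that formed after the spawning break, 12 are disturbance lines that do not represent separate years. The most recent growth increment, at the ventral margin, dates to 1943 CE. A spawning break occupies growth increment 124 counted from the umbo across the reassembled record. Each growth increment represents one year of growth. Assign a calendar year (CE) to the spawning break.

1829 CE

Total growth increments = 92 + 91 + 67 = 250.
Between growth increment 124 and the ventral margin there are 250 − 124 = 126 growth increments.
Removing the 12 false growth increments leaves 126 − 12 = 114 true growth increments beyond the spawning break.
Counting back 114 years from 1943 CE places the spawning break in 1943 − 114 = 1829 CE.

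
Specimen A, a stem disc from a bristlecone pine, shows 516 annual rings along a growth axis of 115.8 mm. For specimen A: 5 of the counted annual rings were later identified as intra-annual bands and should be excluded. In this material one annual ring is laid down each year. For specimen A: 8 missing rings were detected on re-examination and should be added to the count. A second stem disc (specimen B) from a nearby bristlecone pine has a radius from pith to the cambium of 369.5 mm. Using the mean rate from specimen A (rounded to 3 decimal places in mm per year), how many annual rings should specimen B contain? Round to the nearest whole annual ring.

Specimen A: true annual ring count = 516 − 5 + 8 = 519.
A: 115.8 mm over 519 years gives 115.8 / 519 ≈ 0.223 mm/yr.
B spans 369.5 / 0.223 = 1656.95 years ≈ 1657 annual rings.

1657 annual rings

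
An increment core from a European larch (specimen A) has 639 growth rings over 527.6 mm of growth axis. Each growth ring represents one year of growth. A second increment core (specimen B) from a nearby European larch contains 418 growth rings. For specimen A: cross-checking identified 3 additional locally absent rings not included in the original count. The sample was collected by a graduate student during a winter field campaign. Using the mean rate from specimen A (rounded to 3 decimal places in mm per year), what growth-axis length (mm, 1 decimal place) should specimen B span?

Specimen A: true growth ring count = 639 + 3 = 642.
A: 527.6 mm over 642 years gives 527.6 / 642 ≈ 0.822 mm/year.
Length of B = 0.822 × 418 = 343.6 mm.

343.6 mm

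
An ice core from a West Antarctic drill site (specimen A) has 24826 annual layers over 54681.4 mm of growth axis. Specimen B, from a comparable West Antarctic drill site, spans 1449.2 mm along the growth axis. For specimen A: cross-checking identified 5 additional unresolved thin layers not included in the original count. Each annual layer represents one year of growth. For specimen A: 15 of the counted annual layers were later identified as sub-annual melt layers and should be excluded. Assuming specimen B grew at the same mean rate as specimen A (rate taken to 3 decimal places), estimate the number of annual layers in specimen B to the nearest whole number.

Specimen A: adjusted count: 24826 − 15 + 5 = 24816 annual layers.
A: Mean rate = 54681.4 mm / 24816 years ≈ 2.203 mm per year.
B spans 1449.2 / 2.203 = 657.83 years ≈ 658 annual layers.

658 annual layers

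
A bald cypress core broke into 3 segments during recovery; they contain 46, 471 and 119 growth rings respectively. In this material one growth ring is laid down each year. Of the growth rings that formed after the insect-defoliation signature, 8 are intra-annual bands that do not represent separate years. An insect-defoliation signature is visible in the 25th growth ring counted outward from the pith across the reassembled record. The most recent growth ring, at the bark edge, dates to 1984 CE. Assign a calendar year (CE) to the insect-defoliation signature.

1381 CE

Total growth rings = 46 + 471 + 119 = 636.
Between growth ring 25 and the bark edge there are 636 − 25 = 611 growth rings.
611 − 8 false = 603 true growth rings after the insect-defoliation signature.
The growth ring at the bark edge is 1984 CE, so the insect-defoliation signature dates to 1984 − 603 = 1381 CE.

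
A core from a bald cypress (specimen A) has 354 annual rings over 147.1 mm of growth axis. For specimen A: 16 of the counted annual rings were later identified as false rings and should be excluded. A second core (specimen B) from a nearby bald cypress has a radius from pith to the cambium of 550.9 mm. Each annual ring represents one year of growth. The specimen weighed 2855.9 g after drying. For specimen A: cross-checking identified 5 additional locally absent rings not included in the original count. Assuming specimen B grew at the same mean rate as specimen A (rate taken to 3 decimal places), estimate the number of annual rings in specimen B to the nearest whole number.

Specimen A: adjusted count: 354 − 16 + 5 = 343 annual rings.
A: 147.1 mm over 343 years gives 147.1 / 343 ≈ 0.429 mm per year.
For B, 550.9 / 0.429 = 1284.15 years ≈ 1284 annual rings.

1284 annual rings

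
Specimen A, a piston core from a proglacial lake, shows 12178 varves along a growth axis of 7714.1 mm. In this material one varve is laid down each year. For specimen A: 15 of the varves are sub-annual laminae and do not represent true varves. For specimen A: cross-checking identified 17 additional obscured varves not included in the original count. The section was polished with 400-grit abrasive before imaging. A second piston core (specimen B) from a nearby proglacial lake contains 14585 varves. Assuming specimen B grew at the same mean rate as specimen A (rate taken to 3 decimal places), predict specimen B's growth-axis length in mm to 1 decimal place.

9232.3 mm

Specimen A: adjusted count: 12178 − 15 + 17 = 12180 varves.
A: Mean rate = 7714.1 mm / 12180 years ≈ 0.633 mm/yr.
Length of B = 0.633 × 14585 = 9232.3 mm.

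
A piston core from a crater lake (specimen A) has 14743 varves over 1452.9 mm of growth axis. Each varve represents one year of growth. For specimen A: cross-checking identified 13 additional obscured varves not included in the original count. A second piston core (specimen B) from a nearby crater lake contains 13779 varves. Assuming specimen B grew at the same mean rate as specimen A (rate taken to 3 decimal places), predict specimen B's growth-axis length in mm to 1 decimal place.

Specimen A: correcting the raw count gives 14743 + 13 = 14756 true varves.
A: Mean rate = 1452.9 mm / 14756 years ≈ 0.098 mm per year.
Length of B = 0.098 × 13779 = 1350.3 mm.

1350.3 mm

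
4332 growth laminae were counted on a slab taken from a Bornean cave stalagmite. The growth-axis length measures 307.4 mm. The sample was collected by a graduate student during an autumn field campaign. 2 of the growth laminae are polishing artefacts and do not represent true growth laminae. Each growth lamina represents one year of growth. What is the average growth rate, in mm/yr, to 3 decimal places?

0.071 mm/yr

True growth lamina count = 4332 − 2 = 4330.
Extension rate ≈ 307.4 / 4330 = 0.071 mm/yr.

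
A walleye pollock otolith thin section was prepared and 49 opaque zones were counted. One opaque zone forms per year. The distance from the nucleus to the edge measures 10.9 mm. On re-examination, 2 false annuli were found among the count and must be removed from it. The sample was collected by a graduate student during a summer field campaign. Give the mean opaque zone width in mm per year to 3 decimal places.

True opaque zone count = 49 − 2 = 47.
Mean rate = 10.9 mm / 47 years ≈ 0.232 mm per year.

0.232 mm per year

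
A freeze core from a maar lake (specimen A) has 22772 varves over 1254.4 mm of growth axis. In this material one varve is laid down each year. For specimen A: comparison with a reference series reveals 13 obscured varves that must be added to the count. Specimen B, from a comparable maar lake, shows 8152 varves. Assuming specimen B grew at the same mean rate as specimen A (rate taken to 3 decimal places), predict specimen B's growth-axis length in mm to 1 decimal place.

448.4 mm

Specimen A: correcting the raw count gives 22772 + 13 = 22785 true varves.
A: Extension rate ≈ 1254.4 / 22785 = 0.055 mm per year.
B's length ≈ 0.055 × 8152 = 448.4 mm.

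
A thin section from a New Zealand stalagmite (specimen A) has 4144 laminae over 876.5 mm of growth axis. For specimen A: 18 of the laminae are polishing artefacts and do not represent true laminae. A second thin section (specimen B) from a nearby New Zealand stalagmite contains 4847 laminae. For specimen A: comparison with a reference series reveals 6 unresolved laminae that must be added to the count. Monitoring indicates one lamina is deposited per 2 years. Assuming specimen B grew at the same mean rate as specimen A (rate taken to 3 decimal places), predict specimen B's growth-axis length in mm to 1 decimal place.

1027.6 mm

Specimen A: adjusted count: 4144 − 18 + 6 = 4132 laminae.
Specimen A: 4132 laminae at 2 years each span 4132 × 2 = 8264 years.
A: 876.5 mm over 8264 years gives 876.5 / 8264 ≈ 0.106 mm/yr.
Specimen B: multiplying by 2 years per lamina: 4847 × 2 = 9694 years. Length of B = 0.106 × 9694 = 1027.6 mm.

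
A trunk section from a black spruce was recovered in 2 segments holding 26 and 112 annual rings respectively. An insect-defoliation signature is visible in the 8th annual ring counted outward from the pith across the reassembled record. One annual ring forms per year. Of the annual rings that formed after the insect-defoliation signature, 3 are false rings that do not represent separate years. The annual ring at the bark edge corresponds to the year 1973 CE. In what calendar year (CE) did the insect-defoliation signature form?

1846 CE

Total annual rings = 26 + 112 = 138.
Between annual ring 8 and the bark edge there are 138 − 8 = 130 annual rings.
130 − 3 false = 127 true annual rings after the insect-defoliation signature.
The annual ring at the bark edge is 1973 CE, so the insect-defoliation signature dates to 1973 − 127 = 1846 CE.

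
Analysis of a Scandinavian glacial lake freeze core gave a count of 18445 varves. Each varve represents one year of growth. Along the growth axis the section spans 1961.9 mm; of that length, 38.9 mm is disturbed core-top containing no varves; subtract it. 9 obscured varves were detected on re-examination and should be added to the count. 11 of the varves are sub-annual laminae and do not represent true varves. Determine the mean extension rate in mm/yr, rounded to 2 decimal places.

0.10 mm/yr

Correcting the raw count gives 18445 − 11 + 9 = 18443 true varves.
The growth record spans 1961.9 − 38.9 = 1923.0 mm.
Extension rate ≈ 1923.0 / 18443 = 0.10 mm/yr.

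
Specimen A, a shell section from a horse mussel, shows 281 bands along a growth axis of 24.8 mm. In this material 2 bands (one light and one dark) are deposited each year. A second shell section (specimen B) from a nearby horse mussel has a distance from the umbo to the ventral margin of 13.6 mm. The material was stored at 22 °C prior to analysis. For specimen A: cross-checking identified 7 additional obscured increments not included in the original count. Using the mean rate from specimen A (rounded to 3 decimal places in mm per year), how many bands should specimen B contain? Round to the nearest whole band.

Specimen A: adjusted count: 281 + 7 = 288 bands.
Specimen A: 288 bands at 2 per year is 288 / 2 = 144 years.
A: Extension rate ≈ 24.8 / 144 = 0.172 mm per year.
Specimen B: 13.6 mm / 0.172 mm per year = 79.07 years; at 2 bands per year that is 79.07 × 2 ≈ 158 bands.

158 bands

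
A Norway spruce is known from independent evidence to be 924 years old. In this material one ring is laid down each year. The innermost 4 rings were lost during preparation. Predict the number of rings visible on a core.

One ring per year gives 924 rings over 924 years.
924 − 4 missed = 920 rings expected in the prepared section.

920 rings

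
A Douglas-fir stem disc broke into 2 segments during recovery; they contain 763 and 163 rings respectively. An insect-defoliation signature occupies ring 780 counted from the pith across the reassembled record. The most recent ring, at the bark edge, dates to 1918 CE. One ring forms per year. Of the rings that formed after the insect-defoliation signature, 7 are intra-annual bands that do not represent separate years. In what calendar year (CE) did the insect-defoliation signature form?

Total rings = 763 + 163 = 926.
Between ring 780 and the bark edge there are 926 − 780 = 146 rings.
Removing the 7 false rings leaves 146 − 7 = 139 true rings beyond the insect-defoliation signature.
1918 − 139 = 1779 CE.

1779 CE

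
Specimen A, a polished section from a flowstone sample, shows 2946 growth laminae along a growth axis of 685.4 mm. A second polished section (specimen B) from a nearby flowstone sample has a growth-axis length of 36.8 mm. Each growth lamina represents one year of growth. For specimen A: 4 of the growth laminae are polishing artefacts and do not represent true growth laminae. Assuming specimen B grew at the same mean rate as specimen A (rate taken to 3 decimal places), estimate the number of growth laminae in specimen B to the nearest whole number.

158 growth laminae

Specimen A: adjusted count: 2946 − 4 = 2942 growth laminae.
A: Extension rate ≈ 685.4 / 2942 = 0.233 mm/year.
B spans 36.8 / 0.233 = 157.94 years ≈ 158 growth laminae.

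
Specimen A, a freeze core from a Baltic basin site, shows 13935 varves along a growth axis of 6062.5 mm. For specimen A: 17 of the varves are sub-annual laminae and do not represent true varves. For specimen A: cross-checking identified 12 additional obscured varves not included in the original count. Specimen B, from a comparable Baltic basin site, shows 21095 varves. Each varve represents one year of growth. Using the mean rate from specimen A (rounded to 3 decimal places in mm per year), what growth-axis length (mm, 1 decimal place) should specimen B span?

Specimen A: true varve count = 13935 − 17 + 12 = 13930.
A: Mean rate = 6062.5 mm / 13930 years ≈ 0.435 mm per year.
For B, 0.435 mm/year × 21095 years = 9176.3 mm.

9176.3 mm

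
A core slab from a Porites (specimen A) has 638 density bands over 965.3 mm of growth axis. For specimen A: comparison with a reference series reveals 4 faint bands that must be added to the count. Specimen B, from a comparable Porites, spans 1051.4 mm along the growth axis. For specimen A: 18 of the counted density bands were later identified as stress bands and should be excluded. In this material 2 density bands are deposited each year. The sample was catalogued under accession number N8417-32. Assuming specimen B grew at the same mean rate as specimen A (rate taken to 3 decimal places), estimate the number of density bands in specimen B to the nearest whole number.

680 density bands

Specimen A: adjusted count: 638 − 18 + 4 = 624 density bands.
Specimen A: with 2 density bands per year, 624 / 2 = 312 years.
A: 965.3 mm over 312 years gives 965.3 / 312 ≈ 3.094 mm/year.
For B, 1051.4 / 3.094 = 339.82 years; at 2 density bands per year that is 339.82 × 2 ≈ 680 density bands.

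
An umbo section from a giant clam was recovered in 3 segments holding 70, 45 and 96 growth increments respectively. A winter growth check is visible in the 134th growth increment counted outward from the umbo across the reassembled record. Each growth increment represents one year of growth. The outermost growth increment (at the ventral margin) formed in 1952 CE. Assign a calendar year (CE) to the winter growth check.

Total growth increments = 70 + 45 + 96 = 211.
Between growth increment 134 and the ventral margin there are 211 − 134 = 77 growth increments.
The growth increment at the ventral margin is 1952 CE, so the winter growth check dates to 1952 − 77 = 1875 CE.

1875 CE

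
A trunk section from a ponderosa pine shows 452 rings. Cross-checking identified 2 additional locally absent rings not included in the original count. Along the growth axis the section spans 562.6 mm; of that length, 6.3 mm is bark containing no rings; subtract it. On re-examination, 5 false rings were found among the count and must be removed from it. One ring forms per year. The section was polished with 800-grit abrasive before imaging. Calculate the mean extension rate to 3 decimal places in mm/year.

Correcting the raw count gives 452 − 5 + 2 = 449 true rings.
Removing the 6.3 mm offcut leaves 562.6 − 6.3 = 556.3 mm.
Mean rate = 556.3 mm / 449 years ≈ 1.239 mm/year.

1.239 mm/year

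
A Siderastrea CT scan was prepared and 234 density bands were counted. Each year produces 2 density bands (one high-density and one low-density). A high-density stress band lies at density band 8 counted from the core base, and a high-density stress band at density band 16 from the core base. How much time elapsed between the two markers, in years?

4 years

The two markers are separated by 16 − 8 = 8 density bands.
With 2 density bands per year, 8 / 2 = 4 years.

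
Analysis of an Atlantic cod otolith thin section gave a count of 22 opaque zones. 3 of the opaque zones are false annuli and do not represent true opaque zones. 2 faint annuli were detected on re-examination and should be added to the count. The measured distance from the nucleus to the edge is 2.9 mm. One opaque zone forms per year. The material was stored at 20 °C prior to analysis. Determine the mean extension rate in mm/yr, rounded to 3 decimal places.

Adjusted count: 22 − 3 + 2 = 21 opaque zones.
Mean rate = 2.9 mm / 21 years ≈ 0.138 mm/yr.

0.138 mm/yr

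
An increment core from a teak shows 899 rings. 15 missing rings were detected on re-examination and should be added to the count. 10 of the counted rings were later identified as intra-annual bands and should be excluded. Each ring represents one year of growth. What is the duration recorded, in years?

After corrections the count is 899 − 10 + 15 = 904 rings.
With a one-to-one ring periodicity this is 904 years.

904 yr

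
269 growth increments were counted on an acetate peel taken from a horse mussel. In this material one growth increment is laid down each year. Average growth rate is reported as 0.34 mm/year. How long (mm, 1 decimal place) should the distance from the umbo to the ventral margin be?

91.5 mm

The record spans 269 years at 0.34 mm per year.
Predicted length = 0.34 mm/year × 269 years = 91.5 mm.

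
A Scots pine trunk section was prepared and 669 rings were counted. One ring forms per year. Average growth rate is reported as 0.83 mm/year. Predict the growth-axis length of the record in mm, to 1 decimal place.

The record spans 669 years at 0.83 mm per year.
Length ≈ 0.83 × 669 = 555.3 mm.

555.3 mm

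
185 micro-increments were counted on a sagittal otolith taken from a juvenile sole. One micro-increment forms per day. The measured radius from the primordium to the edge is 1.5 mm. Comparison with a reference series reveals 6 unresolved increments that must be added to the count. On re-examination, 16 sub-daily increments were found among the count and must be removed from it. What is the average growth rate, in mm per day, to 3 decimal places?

Adjusted count: 185 − 16 + 6 = 175 micro-increments.
Mean rate = 1.5 mm / 175 days ≈ 0.009 mm per day.

0.009 mm per day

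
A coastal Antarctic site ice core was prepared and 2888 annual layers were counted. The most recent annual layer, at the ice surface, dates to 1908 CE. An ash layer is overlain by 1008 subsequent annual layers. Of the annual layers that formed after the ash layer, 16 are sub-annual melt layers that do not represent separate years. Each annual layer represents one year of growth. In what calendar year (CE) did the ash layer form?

916 CE

There are 1008 annual layers younger than the ash layer.
Removing the 16 false annual layers leaves 1008 − 16 = 992 true annual layers beyond the ash layer.
The annual layer at the ice surface is 1908 CE, so the ash layer dates to 1908 − 992 = 916 CE.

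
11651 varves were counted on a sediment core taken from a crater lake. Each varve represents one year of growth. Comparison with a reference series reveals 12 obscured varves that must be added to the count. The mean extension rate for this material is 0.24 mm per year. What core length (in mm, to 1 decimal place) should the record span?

After corrections the count is 11651 + 12 = 11663 varves.
11663 years at 0.24 mm/year gives 0.24 × 11663 = 2799.1 mm.

2799.1 mm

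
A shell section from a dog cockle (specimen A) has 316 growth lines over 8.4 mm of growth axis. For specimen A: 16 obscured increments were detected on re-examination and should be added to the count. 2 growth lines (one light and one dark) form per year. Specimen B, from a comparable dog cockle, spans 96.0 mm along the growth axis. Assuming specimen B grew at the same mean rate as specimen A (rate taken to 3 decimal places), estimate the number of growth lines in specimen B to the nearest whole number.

3765 growth lines

Specimen A: true growth line count = 316 + 16 = 332.
Specimen A: 332 growth lines at 2 per year is 332 / 2 = 166 years.
A: Extension rate ≈ 8.4 / 166 = 0.051 mm/yr.
B spans 96.0 / 0.051 = 1882.35 years; at 2 growth lines per year that is 1882.35 × 2 ≈ 3765 growth lines.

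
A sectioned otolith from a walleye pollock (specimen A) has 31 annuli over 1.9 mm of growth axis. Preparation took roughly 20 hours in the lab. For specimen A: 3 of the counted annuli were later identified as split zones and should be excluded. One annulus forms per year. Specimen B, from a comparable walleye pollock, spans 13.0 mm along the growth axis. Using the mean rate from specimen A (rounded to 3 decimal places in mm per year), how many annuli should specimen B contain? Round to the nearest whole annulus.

191 annuli

Specimen A: after corrections the count is 31 − 3 = 28 annuli.
A: 1.9 mm over 28 years gives 1.9 / 28 ≈ 0.068 mm/year.
B spans 13.0 / 0.068 = 191.18 years ≈ 191 annuli.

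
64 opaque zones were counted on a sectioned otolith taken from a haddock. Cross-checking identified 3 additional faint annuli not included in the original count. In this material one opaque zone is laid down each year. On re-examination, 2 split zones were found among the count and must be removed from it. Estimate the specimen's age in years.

Correcting the raw count gives 64 − 2 + 3 = 65 true opaque zones.
With a one-to-one opaque zone periodicity this is 65 years.

65 years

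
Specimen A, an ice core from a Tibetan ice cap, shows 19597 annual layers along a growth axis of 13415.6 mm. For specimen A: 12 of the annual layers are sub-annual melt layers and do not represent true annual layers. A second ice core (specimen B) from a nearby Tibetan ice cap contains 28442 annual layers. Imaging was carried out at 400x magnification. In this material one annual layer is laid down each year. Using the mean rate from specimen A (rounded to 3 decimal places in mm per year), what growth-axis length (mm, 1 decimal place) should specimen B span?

19482.8 mm

Specimen A: after corrections the count is 19597 − 12 = 19585 annual layers.
A: Extension rate ≈ 13415.6 / 19585 = 0.685 mm/year.
For B, 0.685 mm/year × 28442 years = 19482.8 mm.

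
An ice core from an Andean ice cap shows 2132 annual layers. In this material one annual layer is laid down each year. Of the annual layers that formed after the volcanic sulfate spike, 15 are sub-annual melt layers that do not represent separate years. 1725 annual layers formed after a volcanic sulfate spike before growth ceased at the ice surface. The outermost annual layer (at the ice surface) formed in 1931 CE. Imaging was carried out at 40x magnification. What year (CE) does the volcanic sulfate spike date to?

221 CE

1725 annual layers post-date the volcanic sulfate spike.
Excluding 15 false annual layers: 1725 − 15 = 1710.
1931 − 1710 = 221 CE.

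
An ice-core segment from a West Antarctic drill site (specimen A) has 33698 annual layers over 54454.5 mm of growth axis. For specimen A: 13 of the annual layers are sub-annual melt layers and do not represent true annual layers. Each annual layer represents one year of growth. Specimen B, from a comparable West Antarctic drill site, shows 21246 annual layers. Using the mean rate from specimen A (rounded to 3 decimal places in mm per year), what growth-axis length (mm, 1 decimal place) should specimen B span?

34354.8 mm

Specimen A: adjusted count: 33698 − 13 = 33685 annual layers.
A: Extension rate ≈ 54454.5 / 33685 = 1.617 mm/year.
Length of B = 1.617 × 21246 = 34354.8 mm.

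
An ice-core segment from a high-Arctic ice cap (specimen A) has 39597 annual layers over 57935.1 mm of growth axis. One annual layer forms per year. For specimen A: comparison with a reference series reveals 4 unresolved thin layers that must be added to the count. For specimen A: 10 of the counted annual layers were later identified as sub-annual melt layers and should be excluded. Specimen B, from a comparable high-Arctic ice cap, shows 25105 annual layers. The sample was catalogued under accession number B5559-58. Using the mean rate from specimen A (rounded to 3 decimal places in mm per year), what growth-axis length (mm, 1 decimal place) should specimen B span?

Specimen A: true annual layer count = 39597 − 10 + 4 = 39591.
A: 57935.1 mm over 39591 years gives 57935.1 / 39591 ≈ 1.463 mm/year.
For B, 1.463 mm/year × 25105 years = 36728.6 mm.

36728.6 mm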